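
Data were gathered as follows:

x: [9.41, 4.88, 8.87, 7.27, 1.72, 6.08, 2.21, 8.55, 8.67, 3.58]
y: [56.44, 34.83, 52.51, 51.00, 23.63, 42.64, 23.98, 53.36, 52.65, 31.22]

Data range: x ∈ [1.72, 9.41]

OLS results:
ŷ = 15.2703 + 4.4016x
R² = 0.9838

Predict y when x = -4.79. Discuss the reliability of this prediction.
ŷ = -5.8134, but this is extrapolation (below the data range [1.72, 9.41]) and may be unreliable.

Prediction calculation:
ŷ = 15.2703 + 4.4016 × (-4.79)
ŷ = -5.8134

Reliability:
- Data range: x ∈ [1.72, 9.41]
- Prediction point: x = -4.79 is 6.51 units below the observed range → this is EXTRAPOLATION, not interpolation

Why that matters here:
- The linear relationship may not hold outside the observed range
- Real relationships often flatten, saturate, or turn nonlinear at extremes

The R² = 0.9838 only validates the fit within [1.72, 9.41]; treat ŷ = -5.8134 with caution.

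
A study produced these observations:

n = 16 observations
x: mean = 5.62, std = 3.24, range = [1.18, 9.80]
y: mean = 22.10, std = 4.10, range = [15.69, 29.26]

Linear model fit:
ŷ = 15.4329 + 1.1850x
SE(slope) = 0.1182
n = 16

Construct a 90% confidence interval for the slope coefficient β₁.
The 90% CI for β₁ is (0.9768, 1.3932)

Confidence interval for the slope:

The 90% CI for β₁ is: β̂₁ ± t*(α/2, n-2) × SE(β̂₁)

Step 1: Find critical t-value
- Confidence level = 0.9
- Degrees of freedom = n - 2 = 16 - 2 = 14
- t*(α/2, 14) = 1.7613

Step 2: Calculate margin of error
Margin = 1.7613 × 0.1182 = 0.2082

Step 3: Construct interval
CI = 1.1850 ± 0.2082
CI = (0.9768, 1.3932)

Interpretation: each one-unit increase in x is associated with a change in mean y of between 0.9768 and 1.3932, with 90% confidence.
Since 0 is outside the interval, a two-sided test at α = 0.10 would reject H₀: β₁ = 0.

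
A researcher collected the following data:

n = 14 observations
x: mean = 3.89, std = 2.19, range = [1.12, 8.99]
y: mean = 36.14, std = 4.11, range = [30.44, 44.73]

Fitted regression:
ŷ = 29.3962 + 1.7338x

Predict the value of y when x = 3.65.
ŷ = 35.7246

x = 3.65 lies inside the observed range [1.12, 8.99], so the fitted equation applies directly:

ŷ = 29.3962 + 1.7338 × 3.65
ŷ = 29.3962 + 6.3284
ŷ = 35.7246

This is a point prediction; actual observations scatter around it by roughly the residual standard deviation.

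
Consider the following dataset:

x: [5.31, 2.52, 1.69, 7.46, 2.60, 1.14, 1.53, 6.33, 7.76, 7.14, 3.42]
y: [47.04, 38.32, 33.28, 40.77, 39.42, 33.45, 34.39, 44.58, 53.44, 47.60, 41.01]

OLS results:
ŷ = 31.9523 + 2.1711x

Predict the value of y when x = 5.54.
ŷ = 43.9802

To predict y for x = 5.54, substitute into the regression equation:

ŷ = 31.9523 + 2.1711 × 5.54
ŷ = 31.9523 + 12.0279
ŷ = 43.9802

This is the fitted mean response at that x — an individual observation would come with a wider prediction interval.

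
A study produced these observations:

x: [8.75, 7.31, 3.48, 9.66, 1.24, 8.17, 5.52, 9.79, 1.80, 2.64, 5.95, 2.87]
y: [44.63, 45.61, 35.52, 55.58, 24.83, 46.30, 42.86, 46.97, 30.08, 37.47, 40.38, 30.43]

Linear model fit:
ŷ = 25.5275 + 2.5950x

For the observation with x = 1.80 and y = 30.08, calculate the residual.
Residual = -0.1185

The residual is the difference between the actual value and the predicted value:

Residual = y - ŷ

Step 1: Calculate predicted value
ŷ = 25.5275 + 2.5950 × 1.80
ŷ = 30.1985

Step 2: Calculate residual
Residual = 30.08 - 30.1985
Residual = -0.1185

The residual is negative, so the observed y = 30.08 sits below the regression line (the line overestimates it by 0.1185).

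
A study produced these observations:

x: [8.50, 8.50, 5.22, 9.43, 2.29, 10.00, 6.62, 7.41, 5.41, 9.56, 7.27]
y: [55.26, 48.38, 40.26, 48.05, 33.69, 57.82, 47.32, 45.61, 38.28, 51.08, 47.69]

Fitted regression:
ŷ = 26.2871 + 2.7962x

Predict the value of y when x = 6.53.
ŷ = 44.5463

x = 6.53 lies inside the observed range [2.29, 10.00], so the fitted equation applies directly:

ŷ = 26.2871 + 2.7962 × 6.53
ŷ = 26.2871 + 18.2592
ŷ = 44.5463

This is a point prediction; actual observations scatter around it by roughly the residual standard deviation.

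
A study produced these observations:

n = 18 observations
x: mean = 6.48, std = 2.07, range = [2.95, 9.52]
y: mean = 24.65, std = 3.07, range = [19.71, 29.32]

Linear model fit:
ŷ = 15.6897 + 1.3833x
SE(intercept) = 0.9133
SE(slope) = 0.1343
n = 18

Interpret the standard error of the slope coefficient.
The slope 1.3833 is pinned down to within about ±0.1343 (one SE) by these data — relative uncertainty 9.7%, i.e. precise.

What SE measures:
- The standard error quantifies the sampling variability of the coefficient estimate
- It is the estimated standard deviation of β̂₁ across hypothetical repeated samples of the same size
- Smaller SE → more precise estimate

Relative precision:
- SE / |β̂₁| = 0.1343 / 1.3833 = 9.7%
- Rule of thumb (under 20%: precise; 20% to under 50%: moderately precise; 50% or more: imprecise) → precise

Rough 95% range (±2 SE): 1.3833 ± 0.2686 → (1.1147, 1.6519).

What drives SE(β̂₁): larger n (here n = 18) → smaller SE.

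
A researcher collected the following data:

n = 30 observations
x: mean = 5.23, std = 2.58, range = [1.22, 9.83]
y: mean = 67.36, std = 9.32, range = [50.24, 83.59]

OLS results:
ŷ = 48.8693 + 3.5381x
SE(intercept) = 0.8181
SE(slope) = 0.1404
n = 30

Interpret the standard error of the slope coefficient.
The slope 3.5381 is pinned down to within about ±0.1404 (one SE) by these data — relative uncertainty 4.0%, i.e. precise.

What SE measures:
- The standard error quantifies the sampling variability of the coefficient estimate
- It is the estimated standard deviation of β̂₁ across hypothetical repeated samples of the same size
- Smaller SE → more precise estimate

Relative precision:
- SE / |β̂₁| = 0.1404 / 3.5381 = 4.0%
- Rule of thumb (under 20%: precise; 20% to under 50%: moderately precise; 50% or more: imprecise) → precise

Link to the t-test: t = β̂₁ / SE(β̂₁) = 3.5381 / 0.1404 = 25.2001, the statistic for H₀: β₁ = 0.

What drives SE(β̂₁): more residual scatter → larger SE.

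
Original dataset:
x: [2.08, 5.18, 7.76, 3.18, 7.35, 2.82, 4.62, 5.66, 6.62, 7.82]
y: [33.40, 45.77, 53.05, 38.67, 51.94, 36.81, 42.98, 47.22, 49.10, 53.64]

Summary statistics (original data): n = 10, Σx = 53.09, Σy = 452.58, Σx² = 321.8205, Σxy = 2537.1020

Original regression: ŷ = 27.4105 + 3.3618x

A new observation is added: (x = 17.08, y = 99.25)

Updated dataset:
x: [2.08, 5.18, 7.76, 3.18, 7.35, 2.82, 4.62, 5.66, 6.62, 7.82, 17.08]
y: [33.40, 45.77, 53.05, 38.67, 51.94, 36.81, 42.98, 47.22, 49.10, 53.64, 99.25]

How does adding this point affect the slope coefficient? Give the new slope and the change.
The slope changes from 3.3618 to 4.2918 (change of +0.9300, or +27.7%).

x = 17.08 lies well outside the original x-range [2.08, 7.82] (x̄ ≈ 5.31), so this observation has high leverage and can move the slope substantially.

Step 1: Update the sums with the new point (n goes from 10 to 11)
Σx  = 53.09 + 17.08 = 70.17
Σy  = 452.58 + 99.25 = 551.83
Σx² = 321.8205 + 17.08² = 321.8205 + 291.7264 = 613.5469
Σxy = 2537.1020 + 17.08×99.25 = 2537.1020 + 1695.1900 = 4232.2920

Step 2: Recompute the slope with b₁ = (nΣxy − ΣxΣy) / (nΣx² − (Σx)²)
Numerator   = 11×4232.2920 − 70.17×551.83 = 46555.2120 − 38721.9111 = 7833.3009
Denominator = 11×613.5469 − 70.17² = 6749.0159 − 4923.8289 = 1825.1870
b₁(new) = 7833.3009 / 1825.1870 = 4.2918

(Same formula on the original sums: (10×2537.1020 − 53.09×452.58) / (10×321.8205 − 53.09²) = 1343.5478 / 399.6569 = 3.3618, matching the given fit.)

Step 3: Change in slope
Δβ₁ = 4.2918 − 3.3618 = +0.9300
Relative change = +0.9300 / 3.3618 × 100% = +27.7%
→ the slope increases when the point is added.

Because the point sits above the extension of the original line at a high-leverage x, it tilts the fit up.
In practice: examine leverage (hᵢ) and Cook's distance rather than deleting it automatically.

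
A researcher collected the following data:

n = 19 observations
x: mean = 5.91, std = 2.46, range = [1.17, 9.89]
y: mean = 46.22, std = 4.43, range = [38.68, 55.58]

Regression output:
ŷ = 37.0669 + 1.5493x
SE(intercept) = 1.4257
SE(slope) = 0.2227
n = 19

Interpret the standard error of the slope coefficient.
SE(slope) = 0.2227 measures the uncertainty in the estimated slope. The coefficient is estimated precisely (SE/|β̂₁| = 14.4%).

What SE measures:
- The standard error quantifies the sampling variability of the coefficient estimate
- It is the estimated standard deviation of β̂₁ across hypothetical repeated samples of the same size
- Smaller SE → more precise estimate

Relative precision:
- SE / |β̂₁| = 0.2227 / 1.5493 = 14.4%
- Rule of thumb (under 20%: precise; 20% to under 50%: moderately precise; 50% or more: imprecise) → precise

Link to the t-test: t = β̂₁ / SE(β̂₁) = 1.5493 / 0.2227 = 6.9569, the statistic for H₀: β₁ = 0.

What drives SE(β̂₁): more residual scatter → larger SE; wider spread of x values → smaller SE; larger n (here n = 19) → smaller SE.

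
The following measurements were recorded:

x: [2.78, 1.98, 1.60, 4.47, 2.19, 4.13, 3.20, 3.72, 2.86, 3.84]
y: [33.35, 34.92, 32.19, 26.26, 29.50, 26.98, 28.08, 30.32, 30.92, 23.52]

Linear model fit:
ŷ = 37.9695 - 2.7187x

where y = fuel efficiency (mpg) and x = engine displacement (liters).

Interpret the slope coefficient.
For each additional liter of engine displacement, predicted fuel efficiency decreases by approximately 2.7187 mpg.

β₁ = -2.7187 is the change in predicted fuel efficiency (mpg) per additional liter of engine displacement.

Interpretation:
- Engine displacement up by 1 liter → predicted fuel efficiency decreases by 2.7187 mpg
- This is a linear approximation: the same per-unit change is assumed across the whole observed x range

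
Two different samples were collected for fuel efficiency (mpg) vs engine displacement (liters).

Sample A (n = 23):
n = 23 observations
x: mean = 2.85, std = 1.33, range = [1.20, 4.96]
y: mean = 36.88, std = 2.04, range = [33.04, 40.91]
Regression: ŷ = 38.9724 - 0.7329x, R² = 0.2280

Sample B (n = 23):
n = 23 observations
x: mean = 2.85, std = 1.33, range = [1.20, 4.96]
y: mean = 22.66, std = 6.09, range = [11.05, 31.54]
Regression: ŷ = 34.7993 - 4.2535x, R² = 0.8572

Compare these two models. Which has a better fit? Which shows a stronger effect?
Model B has the better fit (R² = 0.8572 vs 0.2280). Model B shows the stronger effect (|β₁| = 4.2535 vs 0.7329).

Model Comparison:

Which explains more variance? (R²)
- Model A: R² = 0.2280 → 22.80% of variance in fuel efficiency explained
- Model B: R² = 0.8572 → 85.72% of variance in fuel efficiency explained
- 0.8572 > 0.2280 → Model B has the better fit

Effect size (slope magnitude):
- Model A: β₁ = -0.7329 → predicted fuel efficiency falls 0.7329 mpg per additional liter of engine displacement
- Model B: β₁ = -4.2535 → predicted fuel efficiency falls 4.2535 mpg per additional liter of engine displacement
- |-0.7329| < |-4.2535| → Model B shows the stronger marginal effect

Notes:
- R² measures how tightly points cluster around the line; β₁ measures how steep the line is — they answer different questions.
- A steeper slope doesn't make a better model if the scatter around the line is large.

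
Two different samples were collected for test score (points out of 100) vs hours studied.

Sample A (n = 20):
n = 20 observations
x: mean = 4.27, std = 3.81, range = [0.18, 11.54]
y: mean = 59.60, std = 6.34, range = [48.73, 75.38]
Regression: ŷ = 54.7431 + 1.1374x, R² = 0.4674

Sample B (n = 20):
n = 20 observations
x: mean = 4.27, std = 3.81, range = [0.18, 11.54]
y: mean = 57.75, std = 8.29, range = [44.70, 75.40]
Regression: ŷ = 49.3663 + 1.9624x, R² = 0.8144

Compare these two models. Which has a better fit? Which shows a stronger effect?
Model B has the better fit (R² = 0.8144 vs 0.4674). Model B shows the stronger effect (|β₁| = 1.9624 vs 1.1374).

Model Comparison:

Fit — compare R²:
- Model A: R² = 0.4674 → 46.74% of variance in test score explained
- Model B: R² = 0.8144 → 81.44% of variance in test score explained
- 0.8144 > 0.4674 → Model B has the better fit

Which has the larger per-hour effect? (|β₁|)
- Model A: β₁ = 1.1374 → predicted test score rises 1.1374 points per additional hour of study time
- Model B: β₁ = 1.9624 → predicted test score rises 1.9624 points per additional hour of study time
- |1.1374| < |1.9624| → Model B shows the stronger marginal effect

Note: A steeper slope doesn't make a better model if the scatter around the line is large.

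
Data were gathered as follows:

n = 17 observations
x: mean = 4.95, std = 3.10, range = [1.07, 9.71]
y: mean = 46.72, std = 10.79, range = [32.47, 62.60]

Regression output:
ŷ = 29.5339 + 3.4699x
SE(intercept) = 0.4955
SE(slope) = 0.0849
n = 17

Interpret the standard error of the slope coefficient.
SE(slope) = 0.0849 measures the uncertainty in the estimated slope. The coefficient is estimated precisely (SE/|β̂₁| = 2.4%).

SE(β̂₁) = 0.0849 says: if we drew many samples of n = 17 from the same population and refit each time, the fitted slopes would scatter with a standard deviation of roughly 0.0849 around the true β₁.

Relative precision:
- SE / |β̂₁| = 0.0849 / 3.4699 = 2.4%
- Rule of thumb (under 20%: precise; 20% to under 50%: moderately precise; 50% or more: imprecise) → precise

Rough 95% range (±2 SE): 3.4699 ± 0.1698 → (3.3001, 3.6397).

What drives SE(β̂₁): larger n (here n = 17) → smaller SE.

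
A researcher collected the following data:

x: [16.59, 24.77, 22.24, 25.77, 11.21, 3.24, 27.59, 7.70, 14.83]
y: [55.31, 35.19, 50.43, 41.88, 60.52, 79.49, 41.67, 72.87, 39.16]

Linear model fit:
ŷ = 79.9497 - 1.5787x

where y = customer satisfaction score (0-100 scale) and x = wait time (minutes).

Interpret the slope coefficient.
For each additional minute of wait time, predicted satisfaction score decreases by approximately 1.5787 points.

The slope β₁ = -1.5787 gives the rate at which the fitted satisfaction score changes with wait time.

Interpretation:
- Wait time up by 1 minute → predicted satisfaction score decreases by 1.5787 points
- The effect is assumed constant over the observed range of x (linearity)

The intercept β₀ = 79.9497 is the predicted satisfaction score when wait time = 0; since the smallest observed x is 3.24, this is an extrapolation and mainly anchors the line.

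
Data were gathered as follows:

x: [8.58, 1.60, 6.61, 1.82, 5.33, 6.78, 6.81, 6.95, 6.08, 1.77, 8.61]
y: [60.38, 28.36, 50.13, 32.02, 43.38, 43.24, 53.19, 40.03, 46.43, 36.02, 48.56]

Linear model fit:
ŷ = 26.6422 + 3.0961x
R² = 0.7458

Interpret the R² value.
About 74.58% of the variability in y is accounted for by the regression on x (R² = 0.7458) — a strong linear fit.

R² (coefficient of determination) measures the proportion of variance in y explained by the regression model.

Here R² = 0.7458:
- Explained: 74.58% of the variation in y
- Unexplained (residual): 100% − 74.58% = 25.42%
- Rule of thumb (below 0.3 weak; 0.3 to below 0.7 moderate; 0.7 and above strong) → strong

Note: R² says nothing about causation, and a high R² does not by itself mean the linear form is appropriate — check the residuals.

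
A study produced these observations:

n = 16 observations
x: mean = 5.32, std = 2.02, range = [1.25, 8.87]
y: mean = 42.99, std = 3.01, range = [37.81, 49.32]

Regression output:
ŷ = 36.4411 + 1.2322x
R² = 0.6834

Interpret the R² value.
The model explains 68.34% of the variance in y (R² = 0.6834), leaving 31.66% unexplained; the fit is moderate.

The coefficient of determination R² is the fraction of the total variation in y that the fitted line accounts for.

Here R² = 0.6834:
- Explained: 68.34% of the variation in y
- Unexplained (residual): 100% − 68.34% = 31.66%
- Rule of thumb (below 0.3 weak; 0.3 to below 0.7 moderate; 0.7 and above strong) → moderate

Note: R² says nothing about causation, and a high R² does not by itself mean the linear form is appropriate — check the residuals.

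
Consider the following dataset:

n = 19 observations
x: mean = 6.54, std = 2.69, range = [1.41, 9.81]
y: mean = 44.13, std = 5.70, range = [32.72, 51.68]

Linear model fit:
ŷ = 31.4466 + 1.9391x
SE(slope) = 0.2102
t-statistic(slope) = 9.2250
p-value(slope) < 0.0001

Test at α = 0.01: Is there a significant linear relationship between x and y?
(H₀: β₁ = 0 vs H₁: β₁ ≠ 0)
Since p-value < 0.0001 < α = 0.01, reject H₀ — the slope is significantly different from 0.

Hypothesis test for the slope coefficient:

H₀: β₁ = 0 (no linear relationship)
H₁: β₁ ≠ 0 (linear relationship exists)

Test statistic: t = β̂₁ / SE(β̂₁) = 1.9391 / 0.2102 = 9.2250

The p-value (<0.0001) is the probability, under H₀, of a t-statistic at least as extreme as |t| = 9.2250 (two-sided, df = n − 2 = 17).

Decision rule: reject H₀ if p-value < α.
p-value < 0.0001 < α = 0.01 → reject H₀.

Conclusion: the linear association between x and y is significant at the 1% level.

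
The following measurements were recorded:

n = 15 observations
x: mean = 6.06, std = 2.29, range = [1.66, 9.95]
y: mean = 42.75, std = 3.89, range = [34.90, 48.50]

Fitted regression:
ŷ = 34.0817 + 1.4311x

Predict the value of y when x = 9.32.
ŷ = 47.4196

To predict y for x = 9.32, substitute into the regression equation:

ŷ = 34.0817 + 1.4311 × 9.32
ŷ = 34.0817 + 13.3379
ŷ = 47.4196

This is a point prediction; actual observations scatter around it by roughly the residual standard deviation.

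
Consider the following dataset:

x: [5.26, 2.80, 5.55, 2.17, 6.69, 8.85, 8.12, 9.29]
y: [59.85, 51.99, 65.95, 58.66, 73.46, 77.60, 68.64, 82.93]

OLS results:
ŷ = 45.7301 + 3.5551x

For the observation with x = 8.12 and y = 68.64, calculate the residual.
Residual = -5.9575

The residual is the difference between the actual value and the predicted value:

Residual = y - ŷ

Step 1: Calculate predicted value
ŷ = 45.7301 + 3.5551 × 8.12
ŷ = 74.5975

Step 2: Calculate residual
Residual = 68.64 - 74.5975
Residual = -5.9575

Interpretation: the model overestimates the actual value by 5.9575 at this point (negative residual → observation lies below the fitted line).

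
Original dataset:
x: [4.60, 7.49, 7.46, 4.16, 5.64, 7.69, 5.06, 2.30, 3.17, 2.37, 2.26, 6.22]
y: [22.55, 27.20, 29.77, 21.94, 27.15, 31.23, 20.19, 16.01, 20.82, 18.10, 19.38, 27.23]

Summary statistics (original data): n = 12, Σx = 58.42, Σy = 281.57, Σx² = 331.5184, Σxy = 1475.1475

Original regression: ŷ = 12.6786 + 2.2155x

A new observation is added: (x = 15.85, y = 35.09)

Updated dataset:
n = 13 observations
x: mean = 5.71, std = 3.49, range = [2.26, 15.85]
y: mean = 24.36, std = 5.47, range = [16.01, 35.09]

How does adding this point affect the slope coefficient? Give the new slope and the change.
The slope changes from 2.2155 to 1.4026 (change of -0.8129, or -36.7%).

x = 15.85 lies well outside the original x-range [2.26, 7.69] (x̄ ≈ 4.87), so this observation has high leverage and can move the slope substantially.

Step 1: Update the sums with the new point (n goes from 12 to 13)
Σx  = 58.42 + 15.85 = 74.27
Σy  = 281.57 + 35.09 = 316.66
Σx² = 331.5184 + 15.85² = 331.5184 + 251.2225 = 582.7409
Σxy = 1475.1475 + 15.85×35.09 = 1475.1475 + 556.1765 = 2031.3240

Step 2: Recompute the slope with b₁ = (nΣxy − ΣxΣy) / (nΣx² − (Σx)²)
Numerator   = 13×2031.3240 − 74.27×316.66 = 26407.2120 − 23518.3382 = 2888.8738
Denominator = 13×582.7409 − 74.27² = 7575.6317 − 5516.0329 = 2059.5988
b₁(new) = 2888.8738 / 2059.5988 = 1.4026

(Same formula on the original sums: (12×1475.1475 − 58.42×281.57) / (12×331.5184 − 58.42²) = 1252.4506 / 565.3244 = 2.2155, matching the given fit.)

Step 3: Change in slope
Δβ₁ = 1.4026 − 2.2155 = -0.8129
Relative change = -0.8129 / 2.2155 × 100% = -36.7%
→ the slope decreases when the point is added.

Because the point sits below the extension of the original line at a high-leverage x, it tilts the fit down.
In practice: refit with and without it and report both if conclusions differ; check such a point for data-entry or measurement error.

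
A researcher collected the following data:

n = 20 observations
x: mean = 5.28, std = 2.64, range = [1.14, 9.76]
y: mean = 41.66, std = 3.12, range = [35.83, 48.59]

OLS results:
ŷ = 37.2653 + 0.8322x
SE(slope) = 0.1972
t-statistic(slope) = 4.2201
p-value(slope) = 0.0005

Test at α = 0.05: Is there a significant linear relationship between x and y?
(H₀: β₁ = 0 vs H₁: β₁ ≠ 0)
Since p-value = 0.0005 < α = 0.05, reject H₀ — the slope is significantly different from 0.

Hypothesis test for the slope coefficient:

H₀: β₁ = 0 (no linear relationship)
H₁: β₁ ≠ 0 (linear relationship exists)

Test statistic: t = β̂₁ / SE(β̂₁) = 0.8322 / 0.1972 = 4.2201

p = 0.0005: how often a slope estimate this far from 0 (in SE units) would arise by chance if β₁ were truly 0.

Decision rule: reject H₀ if p-value < α.
p-value = 0.0005 < α = 0.05 → reject H₀.

There is sufficient evidence at the 5% significance level to conclude that a linear relationship exists between x and y.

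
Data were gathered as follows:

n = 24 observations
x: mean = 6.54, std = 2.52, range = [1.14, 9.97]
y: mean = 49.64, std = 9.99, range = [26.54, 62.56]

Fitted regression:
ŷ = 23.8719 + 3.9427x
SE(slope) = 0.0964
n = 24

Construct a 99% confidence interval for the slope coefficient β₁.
The 99% CI for β₁ is (3.6710, 4.2144)

Confidence interval for the slope:

The 99% CI for β₁ is: β̂₁ ± t*(α/2, n-2) × SE(β̂₁)

Step 1: Find critical t-value
- Confidence level = 0.99
- Degrees of freedom = n - 2 = 24 - 2 = 22
- t*(α/2, 22) = 2.8188

Step 2: Calculate margin of error
Margin = 2.8188 × 0.0964 = 0.2717

Step 3: Construct interval
CI = 3.9427 ± 0.2717
CI = (3.6710, 4.2144)

Interpretation: intervals built this way capture the true β₁ in 99% of repeated samples; here the plausible range for the per-unit effect of x on y is 3.6710 to 4.2144.
Both endpoints are positive, so the data support a genuinely positive slope at this confidence level.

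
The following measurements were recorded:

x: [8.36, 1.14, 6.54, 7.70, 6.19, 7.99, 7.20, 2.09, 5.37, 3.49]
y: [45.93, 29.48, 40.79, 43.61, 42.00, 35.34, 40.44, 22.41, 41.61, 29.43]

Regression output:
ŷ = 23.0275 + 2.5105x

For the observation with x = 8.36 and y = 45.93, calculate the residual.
Residual = 1.9147

The residual is the difference between the actual value and the predicted value:

Residual = y - ŷ

Step 1: Calculate predicted value
ŷ = 23.0275 + 2.5105 × 8.36
ŷ = 44.0153

Step 2: Calculate residual
Residual = 45.93 - 44.0153
Residual = 1.9147

Interpretation: the model underestimates the actual value by 1.9147 at this point (positive residual → observation lies above the fitted line).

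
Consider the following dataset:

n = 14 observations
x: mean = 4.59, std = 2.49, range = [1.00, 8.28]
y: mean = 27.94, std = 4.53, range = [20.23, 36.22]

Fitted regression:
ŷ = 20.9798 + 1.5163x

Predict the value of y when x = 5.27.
ŷ = 28.9707

To predict y for x = 5.27, substitute into the regression equation:

ŷ = 20.9798 + 1.5163 × 5.27
ŷ = 20.9798 + 7.9909
ŷ = 28.9707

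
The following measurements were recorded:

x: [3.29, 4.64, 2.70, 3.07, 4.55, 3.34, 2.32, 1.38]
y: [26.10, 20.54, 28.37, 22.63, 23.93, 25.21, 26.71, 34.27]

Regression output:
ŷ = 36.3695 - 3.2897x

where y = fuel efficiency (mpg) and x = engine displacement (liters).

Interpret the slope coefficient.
On average, fuel efficiency is about 3.2897 mpg lower for every extra liter of engine displacement.

The slope coefficient β₁ = -3.2897 represents the marginal effect of engine displacement on fuel efficiency.

Interpretation:
- Engine displacement up by 1 liter → predicted fuel efficiency decreases by 3.2897 mpg
- This is a linear approximation: the same per-unit change is assumed across the whole observed x range

(β₀ = 36.3695 is the fitted value at x = 0 and is not part of the slope interpretation.)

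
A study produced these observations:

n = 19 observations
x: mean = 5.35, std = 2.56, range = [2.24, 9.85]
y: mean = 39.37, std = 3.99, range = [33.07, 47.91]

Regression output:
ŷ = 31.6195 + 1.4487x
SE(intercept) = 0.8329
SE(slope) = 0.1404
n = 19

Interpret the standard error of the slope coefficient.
The slope 1.4487 is pinned down to within about ±0.1404 (one SE) by these data — relative uncertainty 9.7%, i.e. precise.

SE(β̂₁) = s / √Sxx, where s is the residual standard deviation and Sxx = Σ(x − x̄)². It is the yardstick for how far β̂₁ = 1.4487 could plausibly be from the true slope.

Relative precision:
- SE / |β̂₁| = 0.1404 / 1.4487 = 9.7%
- Rule of thumb (under 20%: precise; 20% to under 50%: moderately precise; 50% or more: imprecise) → precise

Rough 95% range (±2 SE): 1.4487 ± 0.2808 → (1.1679, 1.7295).

What drives SE(β̂₁): wider spread of x values → smaller SE; more residual scatter → larger SE.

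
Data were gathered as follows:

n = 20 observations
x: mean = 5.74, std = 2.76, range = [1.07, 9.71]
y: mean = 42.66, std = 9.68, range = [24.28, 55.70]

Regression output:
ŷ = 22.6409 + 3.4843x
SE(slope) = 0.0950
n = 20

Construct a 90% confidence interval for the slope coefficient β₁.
The 90% CI for β₁ is (3.3196, 3.6490)

Confidence interval for the slope:

The 90% CI for β₁ is: β̂₁ ± t*(α/2, n-2) × SE(β̂₁)

Step 1: Find critical t-value
- Confidence level = 0.9
- Degrees of freedom = n - 2 = 20 - 2 = 18
- t*(α/2, 18) = 1.7341

Step 2: Calculate margin of error
Margin = 1.7341 × 0.0950 = 0.1647

Step 3: Construct interval
CI = 3.4843 ± 0.1647
CI = (3.3196, 3.6490)

Interpretation: We are 90% confident that the true slope β₁ lies between 3.3196 and 3.6490.
The interval does not include 0, suggesting a significant linear relationship.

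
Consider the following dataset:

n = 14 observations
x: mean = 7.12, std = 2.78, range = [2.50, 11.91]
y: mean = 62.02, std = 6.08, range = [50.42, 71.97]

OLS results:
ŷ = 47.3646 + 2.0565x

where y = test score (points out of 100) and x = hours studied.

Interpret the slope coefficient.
An increase of one hour in study time is associated with a 2.0565 points increase in predicted test score.

The slope β₁ = 2.0565 gives the rate at which the fitted test score changes with study time.

Interpretation:
- Study time up by 1 hour → predicted test score increases by 2.0565 points
- This is a linear approximation: the same per-unit change is assumed across the whole observed x range
- The slope describes association in these data, not necessarily a causal effect

(β₀ = 47.3646 is the fitted value at x = 0 and is not part of the slope interpretation.)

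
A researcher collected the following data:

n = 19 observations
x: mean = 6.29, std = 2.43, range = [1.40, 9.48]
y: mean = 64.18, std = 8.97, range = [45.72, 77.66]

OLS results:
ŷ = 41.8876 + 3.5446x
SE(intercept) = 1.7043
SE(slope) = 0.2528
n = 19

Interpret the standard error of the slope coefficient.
The slope 3.5446 is pinned down to within about ±0.2528 (one SE) by these data — relative uncertainty 7.1%, i.e. precise.

SE(β̂₁) = s / √Sxx, where s is the residual standard deviation and Sxx = Σ(x − x̄)². It is the yardstick for how far β̂₁ = 3.5446 could plausibly be from the true slope.

Relative precision:
- SE / |β̂₁| = 0.2528 / 3.5446 = 7.1%
- Rule of thumb (under 20%: precise; 20% to under 50%: moderately precise; 50% or more: imprecise) → precise

Link to the t-test: t = β̂₁ / SE(β̂₁) = 3.5446 / 0.2528 = 14.0214, the statistic for H₀: β₁ = 0.

What drives SE(β̂₁): more residual scatter → larger SE.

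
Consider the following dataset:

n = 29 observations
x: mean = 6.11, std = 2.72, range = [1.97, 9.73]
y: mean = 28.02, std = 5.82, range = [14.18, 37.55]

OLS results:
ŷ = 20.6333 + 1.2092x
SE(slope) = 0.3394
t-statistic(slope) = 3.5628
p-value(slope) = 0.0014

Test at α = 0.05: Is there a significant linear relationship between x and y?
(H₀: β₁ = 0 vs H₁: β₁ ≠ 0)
p-value = 0.0014 < α = 0.05, so we reject H₀. The relationship is significant.

Hypothesis test for the slope coefficient:

H₀: β₁ = 0 (no linear relationship)
H₁: β₁ ≠ 0 (linear relationship exists)

Test statistic: t = β̂₁ / SE(β̂₁) = 1.2092 / 0.3394 = 3.5628

With df = 27, the two-sided p-value for |t| = 3.5628 is 0.0014.

Decision rule: reject H₀ if p-value < α.
p-value = 0.0014 < α = 0.05 → reject H₀.

Conclusion: the linear association between x and y is significant at the 5% level.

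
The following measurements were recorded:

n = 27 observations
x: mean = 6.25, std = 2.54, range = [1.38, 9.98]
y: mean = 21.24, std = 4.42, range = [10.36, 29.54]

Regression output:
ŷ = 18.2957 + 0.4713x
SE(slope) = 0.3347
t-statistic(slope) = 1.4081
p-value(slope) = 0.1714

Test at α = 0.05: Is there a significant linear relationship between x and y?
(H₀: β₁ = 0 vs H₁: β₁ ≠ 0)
Fail to reject H₀: p-value = 0.1714 ≥ α = 0.05. The linear relationship is not significant at the 5% level.

Hypothesis test for the slope coefficient:

H₀: β₁ = 0 (no linear relationship)
H₁: β₁ ≠ 0 (linear relationship exists)

Test statistic: t = β̂₁ / SE(β̂₁) = 0.4713 / 0.3347 = 1.4081

With df = 25, the two-sided p-value for |t| = 1.4081 is 0.1714.

Decision rule: reject H₀ if p-value < α.
p-value = 0.1714 ≥ α = 0.05 → fail to reject H₀.

At α = 0.05 the data do not provide convincing evidence of a nonzero slope.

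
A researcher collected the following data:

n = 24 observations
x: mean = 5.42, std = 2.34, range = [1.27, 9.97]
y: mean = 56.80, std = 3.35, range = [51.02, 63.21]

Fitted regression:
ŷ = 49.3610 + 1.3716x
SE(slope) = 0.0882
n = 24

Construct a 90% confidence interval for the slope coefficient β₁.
The 90% CI for β₁ is (1.2202, 1.5230)

Confidence interval for the slope:

The 90% CI for β₁ is: β̂₁ ± t*(α/2, n-2) × SE(β̂₁)

Step 1: Find critical t-value
- Confidence level = 0.9
- Degrees of freedom = n - 2 = 24 - 2 = 22
- t*(α/2, 22) = 1.7171

Step 2: Calculate margin of error
Margin = 1.7171 × 0.0882 = 0.1514

Step 3: Construct interval
CI = 1.3716 ± 0.1514
CI = (1.2202, 1.5230)

Interpretation: intervals built this way capture the true β₁ in 90% of repeated samples; here the plausible range for the per-unit effect of x on y is 1.2202 to 1.5230.
The interval does not include 0, suggesting a significant linear relationship.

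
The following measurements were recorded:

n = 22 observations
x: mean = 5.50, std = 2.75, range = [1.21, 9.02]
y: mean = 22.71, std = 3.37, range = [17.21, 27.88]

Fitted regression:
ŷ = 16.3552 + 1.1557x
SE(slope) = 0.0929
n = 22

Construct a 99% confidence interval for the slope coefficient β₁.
The 99% CI for β₁ is (0.8914, 1.4200)

Confidence interval for the slope:

The 99% CI for β₁ is: β̂₁ ± t*(α/2, n-2) × SE(β̂₁)

Step 1: Find critical t-value
- Confidence level = 0.99
- Degrees of freedom = n - 2 = 22 - 2 = 20
- t*(α/2, 20) = 2.8453

Step 2: Calculate margin of error
Margin = 2.8453 × 0.0929 = 0.2643

Step 3: Construct interval
CI = 1.1557 ± 0.2643
CI = (0.8914, 1.4200)

Interpretation: We are 99% confident that the true slope β₁ lies between 0.8914 and 1.4200.
The interval does not include 0, suggesting a significant linear relationship.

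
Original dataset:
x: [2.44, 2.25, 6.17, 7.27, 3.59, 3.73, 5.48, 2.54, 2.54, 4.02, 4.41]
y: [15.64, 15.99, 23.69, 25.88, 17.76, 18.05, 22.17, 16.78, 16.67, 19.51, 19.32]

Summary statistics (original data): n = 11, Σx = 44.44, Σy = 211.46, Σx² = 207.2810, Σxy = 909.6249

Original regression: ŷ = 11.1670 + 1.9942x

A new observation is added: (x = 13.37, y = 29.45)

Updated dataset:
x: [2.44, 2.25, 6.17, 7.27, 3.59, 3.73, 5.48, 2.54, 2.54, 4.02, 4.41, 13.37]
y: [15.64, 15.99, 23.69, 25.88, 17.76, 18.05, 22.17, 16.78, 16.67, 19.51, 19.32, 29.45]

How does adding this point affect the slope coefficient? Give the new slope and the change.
Adding the point moves β₁ from 1.9942 to 1.3278, i.e. it decreases by 0.6664 (-33.4%).

The new point has HIGH LEVERAGE: x = 13.37 is far from the original mean x̄ = 44.44/11 ≈ 4.04 (original range [2.25, 7.27]).

Step 1: Update the sums with the new point (n goes from 11 to 12)
Σx  = 44.44 + 13.37 = 57.81
Σy  = 211.46 + 29.45 = 240.91
Σx² = 207.2810 + 13.37² = 207.2810 + 178.7569 = 386.0379
Σxy = 909.6249 + 13.37×29.45 = 909.6249 + 393.7465 = 1303.3714

Step 2: Recompute the slope with b₁ = (nΣxy − ΣxΣy) / (nΣx² − (Σx)²)
Numerator   = 12×1303.3714 − 57.81×240.91 = 15640.4568 − 13927.0071 = 1713.4497
Denominator = 12×386.0379 − 57.81² = 4632.4548 − 3341.9961 = 1290.4587
b₁(new) = 1713.4497 / 1290.4587 = 1.3278

(Same formula on the original sums: (11×909.6249 − 44.44×211.46) / (11×207.2810 − 44.44²) = 608.5915 / 305.1774 = 1.9942, matching the given fit.)

Step 3: Change in slope
Δβ₁ = 1.3278 − 1.9942 = -0.6664
Relative change = -0.6664 / 1.9942 × 100% = -33.4%
→ the slope decreases when the point is added.

A high-leverage point only changes the slope if it is off the original line; here y = 29.45 is below the original trend, so the slope decreases.
In practice: check such a point for data-entry or measurement error; investigate whether it comes from the same population as the rest of the sample.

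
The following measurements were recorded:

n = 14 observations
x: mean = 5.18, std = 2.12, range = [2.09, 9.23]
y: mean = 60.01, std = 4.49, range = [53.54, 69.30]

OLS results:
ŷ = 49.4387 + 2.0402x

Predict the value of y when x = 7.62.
ŷ = 64.9850

x = 7.62 lies inside the observed range [2.09, 9.23], so the fitted equation applies directly:

ŷ = 49.4387 + 2.0402 × 7.62
ŷ = 49.4387 + 15.5463
ŷ = 64.9850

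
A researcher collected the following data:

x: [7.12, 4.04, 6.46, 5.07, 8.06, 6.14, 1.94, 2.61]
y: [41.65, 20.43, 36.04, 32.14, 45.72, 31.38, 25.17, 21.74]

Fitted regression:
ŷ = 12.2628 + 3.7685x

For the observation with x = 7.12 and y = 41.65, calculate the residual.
Residual = 2.5555

The residual is the difference between the actual value and the predicted value:

Residual = y - ŷ

Step 1: Calculate predicted value
ŷ = 12.2628 + 3.7685 × 7.12
ŷ = 39.0945

Step 2: Calculate residual
Residual = 41.65 - 39.0945
Residual = 2.5555

The residual is positive, so the observed y = 41.65 sits above the regression line (the line underestimates it by 2.5555).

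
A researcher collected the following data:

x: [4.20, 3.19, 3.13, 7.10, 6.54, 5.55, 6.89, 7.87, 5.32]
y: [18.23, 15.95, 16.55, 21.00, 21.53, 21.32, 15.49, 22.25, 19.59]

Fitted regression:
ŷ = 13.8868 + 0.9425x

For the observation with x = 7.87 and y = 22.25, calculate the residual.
Residual = 0.9457

The residual is the difference between the actual value and the predicted value:

Residual = y - ŷ

Step 1: Calculate predicted value
ŷ = 13.8868 + 0.9425 × 7.87
ŷ = 21.3043

Step 2: Calculate residual
Residual = 22.25 - 21.3043
Residual = 0.9457

Interpretation: the model underestimates the actual value by 0.9457 at this point (positive residual → observation lies above the fitted line).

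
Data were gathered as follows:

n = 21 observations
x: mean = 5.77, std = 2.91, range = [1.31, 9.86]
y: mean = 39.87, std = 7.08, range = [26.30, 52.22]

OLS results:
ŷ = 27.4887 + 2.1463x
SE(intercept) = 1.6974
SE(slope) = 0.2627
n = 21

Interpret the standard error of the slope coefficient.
SE(β̂₁) = 0.2627 is the estimated standard deviation of the slope estimate across repeated samples; relative to β̂₁ = 2.1463 that is 12.2%, a precise estimate.

What SE measures:
- The standard error quantifies the sampling variability of the coefficient estimate
- It is the estimated standard deviation of β̂₁ across hypothetical repeated samples of the same size
- Smaller SE → more precise estimate

Relative precision:
- SE / |β̂₁| = 0.2627 / 2.1463 = 12.2%
- Rule of thumb (under 20%: precise; 20% to under 50%: moderately precise; 50% or more: imprecise) → precise

Link to interval estimation: a confidence interval for β₁ is β̂₁ ± t* × 0.2627, so SE sets the half-width per unit of t*.

What drives SE(β̂₁): wider spread of x values → smaller SE.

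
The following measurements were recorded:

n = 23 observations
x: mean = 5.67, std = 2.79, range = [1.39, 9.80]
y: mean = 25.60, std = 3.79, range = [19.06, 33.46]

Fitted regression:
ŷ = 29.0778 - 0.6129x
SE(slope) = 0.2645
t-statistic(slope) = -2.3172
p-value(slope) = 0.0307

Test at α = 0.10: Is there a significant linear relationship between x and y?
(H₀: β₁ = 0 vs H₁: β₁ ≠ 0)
p-value = 0.0307 < α = 0.10, so we reject H₀. The relationship is significant.

Hypothesis test for the slope coefficient:

H₀: β₁ = 0 (no linear relationship)
H₁: β₁ ≠ 0 (linear relationship exists)

Test statistic: t = β̂₁ / SE(β̂₁) = -0.6129 / 0.2645 = -2.3172

p = 0.0307: how often a slope estimate this far from 0 (in SE units) would arise by chance if β₁ were truly 0.

Decision rule: reject H₀ if p-value < α.
p-value = 0.0307 < α = 0.10 → reject H₀.

Conclusion: the linear association between x and y is significant at the 10% level.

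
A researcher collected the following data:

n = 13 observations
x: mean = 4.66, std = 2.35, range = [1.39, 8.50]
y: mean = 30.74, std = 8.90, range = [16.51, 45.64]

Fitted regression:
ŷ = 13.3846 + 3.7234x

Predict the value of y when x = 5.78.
ŷ = 34.9059

To predict y for x = 5.78, substitute into the regression equation:

ŷ = 13.3846 + 3.7234 × 5.78
ŷ = 13.3846 + 21.5213
ŷ = 34.9059

This is a point prediction; actual observations scatter around it by roughly the residual standard deviation.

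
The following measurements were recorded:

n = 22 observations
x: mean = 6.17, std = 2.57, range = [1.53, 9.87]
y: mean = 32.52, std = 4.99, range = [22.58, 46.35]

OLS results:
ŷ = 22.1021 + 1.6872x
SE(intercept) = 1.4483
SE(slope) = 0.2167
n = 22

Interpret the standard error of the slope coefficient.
SE(β̂₁) = 0.2167 is the estimated standard deviation of the slope estimate across repeated samples; relative to β̂₁ = 1.6872 that is 12.8%, a precise estimate.

What SE measures:
- The standard error quantifies the sampling variability of the coefficient estimate
- It is the estimated standard deviation of β̂₁ across hypothetical repeated samples of the same size
- Smaller SE → more precise estimate

Relative precision:
- SE / |β̂₁| = 0.2167 / 1.6872 = 12.8%
- Rule of thumb (under 20%: precise; 20% to under 50%: moderately precise; 50% or more: imprecise) → precise

Link to interval estimation: a confidence interval for β₁ is β̂₁ ± t* × 0.2167, so SE sets the half-width per unit of t*.

What drives SE(β̂₁): wider spread of x values → smaller SE.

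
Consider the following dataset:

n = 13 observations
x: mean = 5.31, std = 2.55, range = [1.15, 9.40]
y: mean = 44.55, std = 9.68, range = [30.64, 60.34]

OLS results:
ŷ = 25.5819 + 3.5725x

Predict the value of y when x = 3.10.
ŷ = 36.6567

x = 3.10 lies inside the observed range [1.15, 9.40], so the fitted equation applies directly:

ŷ = 25.5819 + 3.5725 × 3.10
ŷ = 25.5819 + 11.0748
ŷ = 36.6567

This is the fitted mean response at that x — an individual observation would come with a wider prediction interval.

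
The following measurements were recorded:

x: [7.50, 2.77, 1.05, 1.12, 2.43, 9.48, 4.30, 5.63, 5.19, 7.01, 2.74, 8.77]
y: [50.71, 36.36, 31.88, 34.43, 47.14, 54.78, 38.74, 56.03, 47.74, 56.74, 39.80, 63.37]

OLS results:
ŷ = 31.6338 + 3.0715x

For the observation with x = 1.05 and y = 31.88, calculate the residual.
Residual = -2.9789

The residual is the difference between the actual value and the predicted value:

Residual = y - ŷ

Step 1: Calculate predicted value
ŷ = 31.6338 + 3.0715 × 1.05
ŷ = 34.8589

Step 2: Calculate residual
Residual = 31.88 - 34.8589
Residual = -2.9789

The residual is negative, so the observed y = 31.88 sits below the regression line (the line overestimates it by 2.9789).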